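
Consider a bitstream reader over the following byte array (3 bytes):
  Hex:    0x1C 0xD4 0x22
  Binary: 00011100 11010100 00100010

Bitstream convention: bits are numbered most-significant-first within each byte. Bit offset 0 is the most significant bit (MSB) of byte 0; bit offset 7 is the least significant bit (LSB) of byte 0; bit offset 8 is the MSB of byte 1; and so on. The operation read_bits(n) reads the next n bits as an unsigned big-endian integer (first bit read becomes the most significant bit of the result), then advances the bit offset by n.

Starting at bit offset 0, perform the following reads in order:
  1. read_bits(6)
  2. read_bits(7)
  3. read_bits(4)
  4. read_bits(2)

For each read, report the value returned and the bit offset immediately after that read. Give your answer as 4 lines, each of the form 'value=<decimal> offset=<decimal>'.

Read 1: bits[0:6] width=6 -> value=7 (bin 000111); offset now 6 = byte 0 bit 6; 18 bits remain
Read 2: bits[6:13] width=7 -> value=26 (bin 0011010); offset now 13 = byte 1 bit 5; 11 bits remain
Read 3: bits[13:17] width=4 -> value=8 (bin 1000); offset now 17 = byte 2 bit 1; 7 bits remain
Read 4: bits[17:19] width=2 -> value=1 (bin 01); offset now 19 = byte 2 bit 3; 5 bits remain

Answer: value=7 offset=6
value=26 offset=13
value=8 offset=17
value=1 offset=19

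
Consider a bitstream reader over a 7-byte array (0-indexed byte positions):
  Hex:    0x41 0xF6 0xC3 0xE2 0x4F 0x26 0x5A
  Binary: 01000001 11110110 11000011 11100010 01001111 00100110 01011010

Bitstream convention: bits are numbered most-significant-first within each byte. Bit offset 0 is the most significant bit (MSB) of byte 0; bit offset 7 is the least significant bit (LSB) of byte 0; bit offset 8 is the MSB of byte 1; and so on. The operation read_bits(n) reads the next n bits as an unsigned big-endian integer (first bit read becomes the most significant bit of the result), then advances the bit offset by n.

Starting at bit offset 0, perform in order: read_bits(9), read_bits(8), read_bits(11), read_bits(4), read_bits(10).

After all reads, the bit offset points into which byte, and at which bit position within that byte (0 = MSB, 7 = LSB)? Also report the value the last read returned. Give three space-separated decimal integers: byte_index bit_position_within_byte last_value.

Answer: 5 2 316

Derivation:
Read 1: bits[0:9] width=9 -> value=131 (bin 010000011); offset now 9 = byte 1 bit 1; 47 bits remain
Read 2: bits[9:17] width=8 -> value=237 (bin 11101101); offset now 17 = byte 2 bit 1; 39 bits remain
Read 3: bits[17:28] width=11 -> value=1086 (bin 10000111110); offset now 28 = byte 3 bit 4; 28 bits remain
Read 4: bits[28:32] width=4 -> value=2 (bin 0010); offset now 32 = byte 4 bit 0; 24 bits remain
Read 5: bits[32:42] width=10 -> value=316 (bin 0100111100); offset now 42 = byte 5 bit 2; 14 bits remain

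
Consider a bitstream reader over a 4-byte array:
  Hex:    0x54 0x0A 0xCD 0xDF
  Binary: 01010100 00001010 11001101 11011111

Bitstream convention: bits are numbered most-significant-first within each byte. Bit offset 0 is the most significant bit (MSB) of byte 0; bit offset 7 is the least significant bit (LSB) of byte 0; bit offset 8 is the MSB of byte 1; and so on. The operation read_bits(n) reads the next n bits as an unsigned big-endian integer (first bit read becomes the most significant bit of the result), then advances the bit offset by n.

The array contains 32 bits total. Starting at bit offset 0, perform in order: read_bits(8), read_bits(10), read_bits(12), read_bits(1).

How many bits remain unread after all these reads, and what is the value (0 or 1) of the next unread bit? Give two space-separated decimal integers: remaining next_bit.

Read 1: bits[0:8] width=8 -> value=84 (bin 01010100); offset now 8 = byte 1 bit 0; 24 bits remain
Read 2: bits[8:18] width=10 -> value=43 (bin 0000101011); offset now 18 = byte 2 bit 2; 14 bits remain
Read 3: bits[18:30] width=12 -> value=887 (bin 001101110111); offset now 30 = byte 3 bit 6; 2 bits remain
Read 4: bits[30:31] width=1 -> value=1 (bin 1); offset now 31 = byte 3 bit 7; 1 bits remain

Answer: 1 1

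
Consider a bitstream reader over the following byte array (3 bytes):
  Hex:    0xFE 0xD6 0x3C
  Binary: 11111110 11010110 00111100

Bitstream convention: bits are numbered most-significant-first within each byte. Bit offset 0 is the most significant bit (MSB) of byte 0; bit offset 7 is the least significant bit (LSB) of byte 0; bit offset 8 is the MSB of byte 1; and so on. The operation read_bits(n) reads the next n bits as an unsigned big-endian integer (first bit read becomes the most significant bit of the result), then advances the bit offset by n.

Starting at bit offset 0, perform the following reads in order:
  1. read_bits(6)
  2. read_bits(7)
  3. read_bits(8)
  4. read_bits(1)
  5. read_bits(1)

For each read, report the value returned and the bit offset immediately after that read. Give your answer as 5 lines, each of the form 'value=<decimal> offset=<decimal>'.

Answer: value=63 offset=6
value=90 offset=13
value=199 offset=21
value=1 offset=22
value=0 offset=23

Derivation:
Read 1: bits[0:6] width=6 -> value=63 (bin 111111); offset now 6 = byte 0 bit 6; 18 bits remain
Read 2: bits[6:13] width=7 -> value=90 (bin 1011010); offset now 13 = byte 1 bit 5; 11 bits remain
Read 3: bits[13:21] width=8 -> value=199 (bin 11000111); offset now 21 = byte 2 bit 5; 3 bits remain
Read 4: bits[21:22] width=1 -> value=1 (bin 1); offset now 22 = byte 2 bit 6; 2 bits remain
Read 5: bits[22:23] width=1 -> value=0 (bin 0); offset now 23 = byte 2 bit 7; 1 bits remain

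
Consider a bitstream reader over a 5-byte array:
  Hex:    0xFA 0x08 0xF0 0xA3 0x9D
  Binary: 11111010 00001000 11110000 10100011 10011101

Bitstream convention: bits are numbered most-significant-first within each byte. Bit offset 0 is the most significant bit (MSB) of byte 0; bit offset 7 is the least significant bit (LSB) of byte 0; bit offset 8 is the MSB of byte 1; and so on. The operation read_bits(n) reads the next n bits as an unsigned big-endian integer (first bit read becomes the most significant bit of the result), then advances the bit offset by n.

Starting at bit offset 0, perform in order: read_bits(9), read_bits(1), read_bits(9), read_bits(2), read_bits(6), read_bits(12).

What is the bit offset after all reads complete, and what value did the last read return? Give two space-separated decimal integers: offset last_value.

Answer: 39 462

Derivation:
Read 1: bits[0:9] width=9 -> value=500 (bin 111110100); offset now 9 = byte 1 bit 1; 31 bits remain
Read 2: bits[9:10] width=1 -> value=0 (bin 0); offset now 10 = byte 1 bit 2; 30 bits remain
Read 3: bits[10:19] width=9 -> value=71 (bin 001000111); offset now 19 = byte 2 bit 3; 21 bits remain
Read 4: bits[19:21] width=2 -> value=2 (bin 10); offset now 21 = byte 2 bit 5; 19 bits remain
Read 5: bits[21:27] width=6 -> value=5 (bin 000101); offset now 27 = byte 3 bit 3; 13 bits remain
Read 6: bits[27:39] width=12 -> value=462 (bin 000111001110); offset now 39 = byte 4 bit 7; 1 bits remain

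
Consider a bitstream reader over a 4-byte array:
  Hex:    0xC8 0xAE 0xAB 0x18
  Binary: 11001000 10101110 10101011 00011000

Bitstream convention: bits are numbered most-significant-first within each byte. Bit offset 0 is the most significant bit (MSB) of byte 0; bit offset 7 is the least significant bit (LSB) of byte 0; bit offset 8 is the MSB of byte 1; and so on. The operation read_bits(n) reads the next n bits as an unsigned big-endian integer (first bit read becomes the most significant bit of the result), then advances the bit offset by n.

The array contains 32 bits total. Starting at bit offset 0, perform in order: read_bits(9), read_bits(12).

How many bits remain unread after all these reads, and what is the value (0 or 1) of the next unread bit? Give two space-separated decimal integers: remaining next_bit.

Read 1: bits[0:9] width=9 -> value=401 (bin 110010001); offset now 9 = byte 1 bit 1; 23 bits remain
Read 2: bits[9:21] width=12 -> value=1493 (bin 010111010101); offset now 21 = byte 2 bit 5; 11 bits remain

Answer: 11 0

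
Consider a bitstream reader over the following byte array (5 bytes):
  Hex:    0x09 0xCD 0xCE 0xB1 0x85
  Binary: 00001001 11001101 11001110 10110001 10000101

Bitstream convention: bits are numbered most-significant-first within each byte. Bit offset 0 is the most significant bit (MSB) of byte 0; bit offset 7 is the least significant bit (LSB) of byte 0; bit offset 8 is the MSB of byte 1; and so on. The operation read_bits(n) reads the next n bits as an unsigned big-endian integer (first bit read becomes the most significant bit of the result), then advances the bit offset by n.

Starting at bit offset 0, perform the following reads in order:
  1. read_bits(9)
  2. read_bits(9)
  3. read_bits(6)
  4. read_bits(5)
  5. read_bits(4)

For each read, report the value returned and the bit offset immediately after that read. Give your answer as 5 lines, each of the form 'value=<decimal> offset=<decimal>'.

Read 1: bits[0:9] width=9 -> value=19 (bin 000010011); offset now 9 = byte 1 bit 1; 31 bits remain
Read 2: bits[9:18] width=9 -> value=311 (bin 100110111); offset now 18 = byte 2 bit 2; 22 bits remain
Read 3: bits[18:24] width=6 -> value=14 (bin 001110); offset now 24 = byte 3 bit 0; 16 bits remain
Read 4: bits[24:29] width=5 -> value=22 (bin 10110); offset now 29 = byte 3 bit 5; 11 bits remain
Read 5: bits[29:33] width=4 -> value=3 (bin 0011); offset now 33 = byte 4 bit 1; 7 bits remain

Answer: value=19 offset=9
value=311 offset=18
value=14 offset=24
value=22 offset=29
value=3 offset=33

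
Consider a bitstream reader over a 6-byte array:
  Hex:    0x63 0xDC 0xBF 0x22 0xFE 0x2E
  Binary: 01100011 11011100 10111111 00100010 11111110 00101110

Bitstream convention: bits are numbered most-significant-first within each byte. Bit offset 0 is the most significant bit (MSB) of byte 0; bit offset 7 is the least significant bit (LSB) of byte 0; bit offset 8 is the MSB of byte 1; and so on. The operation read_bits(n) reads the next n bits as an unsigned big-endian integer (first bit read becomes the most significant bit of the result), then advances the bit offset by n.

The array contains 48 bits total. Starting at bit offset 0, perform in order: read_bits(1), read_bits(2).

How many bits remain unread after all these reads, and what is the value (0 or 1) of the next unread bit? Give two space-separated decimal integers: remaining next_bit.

Read 1: bits[0:1] width=1 -> value=0 (bin 0); offset now 1 = byte 0 bit 1; 47 bits remain
Read 2: bits[1:3] width=2 -> value=3 (bin 11); offset now 3 = byte 0 bit 3; 45 bits remain

Answer: 45 0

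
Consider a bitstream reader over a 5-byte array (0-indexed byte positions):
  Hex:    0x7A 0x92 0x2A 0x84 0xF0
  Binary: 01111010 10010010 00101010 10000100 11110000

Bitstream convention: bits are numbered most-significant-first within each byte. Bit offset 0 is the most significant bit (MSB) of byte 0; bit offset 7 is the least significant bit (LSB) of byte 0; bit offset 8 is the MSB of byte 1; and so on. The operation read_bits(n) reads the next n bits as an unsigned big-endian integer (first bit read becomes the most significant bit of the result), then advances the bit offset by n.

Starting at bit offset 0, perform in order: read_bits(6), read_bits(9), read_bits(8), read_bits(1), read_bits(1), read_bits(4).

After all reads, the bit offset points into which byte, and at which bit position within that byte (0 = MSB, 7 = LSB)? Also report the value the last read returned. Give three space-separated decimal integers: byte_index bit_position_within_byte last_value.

Answer: 3 5 0

Derivation:
Read 1: bits[0:6] width=6 -> value=30 (bin 011110); offset now 6 = byte 0 bit 6; 34 bits remain
Read 2: bits[6:15] width=9 -> value=329 (bin 101001001); offset now 15 = byte 1 bit 7; 25 bits remain
Read 3: bits[15:23] width=8 -> value=21 (bin 00010101); offset now 23 = byte 2 bit 7; 17 bits remain
Read 4: bits[23:24] width=1 -> value=0 (bin 0); offset now 24 = byte 3 bit 0; 16 bits remain
Read 5: bits[24:25] width=1 -> value=1 (bin 1); offset now 25 = byte 3 bit 1; 15 bits remain
Read 6: bits[25:29] width=4 -> value=0 (bin 0000); offset now 29 = byte 3 bit 5; 11 bits remain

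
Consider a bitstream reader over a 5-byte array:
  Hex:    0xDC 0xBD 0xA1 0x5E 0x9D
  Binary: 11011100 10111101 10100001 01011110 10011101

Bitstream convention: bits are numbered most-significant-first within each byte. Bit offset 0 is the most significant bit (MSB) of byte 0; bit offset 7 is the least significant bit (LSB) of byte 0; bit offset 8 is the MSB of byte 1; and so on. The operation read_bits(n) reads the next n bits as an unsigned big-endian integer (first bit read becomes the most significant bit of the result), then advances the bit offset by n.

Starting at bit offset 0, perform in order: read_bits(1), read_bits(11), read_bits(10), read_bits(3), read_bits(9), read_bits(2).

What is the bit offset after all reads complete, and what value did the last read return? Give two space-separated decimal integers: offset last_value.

Read 1: bits[0:1] width=1 -> value=1 (bin 1); offset now 1 = byte 0 bit 1; 39 bits remain
Read 2: bits[1:12] width=11 -> value=1483 (bin 10111001011); offset now 12 = byte 1 bit 4; 28 bits remain
Read 3: bits[12:22] width=10 -> value=872 (bin 1101101000); offset now 22 = byte 2 bit 6; 18 bits remain
Read 4: bits[22:25] width=3 -> value=2 (bin 010); offset now 25 = byte 3 bit 1; 15 bits remain
Read 5: bits[25:34] width=9 -> value=378 (bin 101111010); offset now 34 = byte 4 bit 2; 6 bits remain
Read 6: bits[34:36] width=2 -> value=1 (bin 01); offset now 36 = byte 4 bit 4; 4 bits remain

Answer: 36 1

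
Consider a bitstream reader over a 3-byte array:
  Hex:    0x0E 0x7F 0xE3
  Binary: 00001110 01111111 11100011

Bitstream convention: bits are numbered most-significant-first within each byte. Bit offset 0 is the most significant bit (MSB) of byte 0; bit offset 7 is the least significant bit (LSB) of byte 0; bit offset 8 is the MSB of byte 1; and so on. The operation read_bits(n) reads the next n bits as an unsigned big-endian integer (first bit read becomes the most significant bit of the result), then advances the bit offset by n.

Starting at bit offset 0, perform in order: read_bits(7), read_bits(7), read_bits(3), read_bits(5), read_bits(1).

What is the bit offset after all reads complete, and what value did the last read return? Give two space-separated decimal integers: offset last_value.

Read 1: bits[0:7] width=7 -> value=7 (bin 0000111); offset now 7 = byte 0 bit 7; 17 bits remain
Read 2: bits[7:14] width=7 -> value=31 (bin 0011111); offset now 14 = byte 1 bit 6; 10 bits remain
Read 3: bits[14:17] width=3 -> value=7 (bin 111); offset now 17 = byte 2 bit 1; 7 bits remain
Read 4: bits[17:22] width=5 -> value=24 (bin 11000); offset now 22 = byte 2 bit 6; 2 bits remain
Read 5: bits[22:23] width=1 -> value=1 (bin 1); offset now 23 = byte 2 bit 7; 1 bits remain

Answer: 23 1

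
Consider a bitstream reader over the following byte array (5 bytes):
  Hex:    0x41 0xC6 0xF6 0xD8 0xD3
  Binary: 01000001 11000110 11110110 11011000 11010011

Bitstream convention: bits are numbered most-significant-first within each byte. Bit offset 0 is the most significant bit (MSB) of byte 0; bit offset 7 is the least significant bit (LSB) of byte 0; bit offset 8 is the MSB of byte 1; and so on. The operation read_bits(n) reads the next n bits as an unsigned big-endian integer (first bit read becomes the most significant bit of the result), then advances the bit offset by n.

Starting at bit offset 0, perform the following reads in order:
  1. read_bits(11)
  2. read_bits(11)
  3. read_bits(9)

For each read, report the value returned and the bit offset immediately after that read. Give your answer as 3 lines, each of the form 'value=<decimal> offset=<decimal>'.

Read 1: bits[0:11] width=11 -> value=526 (bin 01000001110); offset now 11 = byte 1 bit 3; 29 bits remain
Read 2: bits[11:22] width=11 -> value=445 (bin 00110111101); offset now 22 = byte 2 bit 6; 18 bits remain
Read 3: bits[22:31] width=9 -> value=364 (bin 101101100); offset now 31 = byte 3 bit 7; 9 bits remain

Answer: value=526 offset=11
value=445 offset=22
value=364 offset=31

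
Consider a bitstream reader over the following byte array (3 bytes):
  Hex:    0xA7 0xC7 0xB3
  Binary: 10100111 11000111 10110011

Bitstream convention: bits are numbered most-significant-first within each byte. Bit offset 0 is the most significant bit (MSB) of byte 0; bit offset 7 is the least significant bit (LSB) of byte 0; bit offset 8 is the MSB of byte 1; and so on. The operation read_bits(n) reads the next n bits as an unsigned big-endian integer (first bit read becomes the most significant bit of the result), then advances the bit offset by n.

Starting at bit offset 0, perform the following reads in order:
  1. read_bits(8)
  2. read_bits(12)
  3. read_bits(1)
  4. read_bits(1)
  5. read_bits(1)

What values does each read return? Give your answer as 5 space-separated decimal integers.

Read 1: bits[0:8] width=8 -> value=167 (bin 10100111); offset now 8 = byte 1 bit 0; 16 bits remain
Read 2: bits[8:20] width=12 -> value=3195 (bin 110001111011); offset now 20 = byte 2 bit 4; 4 bits remain
Read 3: bits[20:21] width=1 -> value=0 (bin 0); offset now 21 = byte 2 bit 5; 3 bits remain
Read 4: bits[21:22] width=1 -> value=0 (bin 0); offset now 22 = byte 2 bit 6; 2 bits remain
Read 5: bits[22:23] width=1 -> value=1 (bin 1); offset now 23 = byte 2 bit 7; 1 bits remain

Answer: 167 3195 0 0 1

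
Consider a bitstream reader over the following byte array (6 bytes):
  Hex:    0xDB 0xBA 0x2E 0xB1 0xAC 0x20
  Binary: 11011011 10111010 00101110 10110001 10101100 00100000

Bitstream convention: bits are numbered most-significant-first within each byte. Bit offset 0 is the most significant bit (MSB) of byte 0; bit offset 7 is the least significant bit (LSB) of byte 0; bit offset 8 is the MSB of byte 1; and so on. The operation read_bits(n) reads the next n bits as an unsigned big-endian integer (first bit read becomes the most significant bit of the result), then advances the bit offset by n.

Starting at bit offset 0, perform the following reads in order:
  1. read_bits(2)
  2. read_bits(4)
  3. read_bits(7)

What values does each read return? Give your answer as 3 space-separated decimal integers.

Answer: 3 6 119

Derivation:
Read 1: bits[0:2] width=2 -> value=3 (bin 11); offset now 2 = byte 0 bit 2; 46 bits remain
Read 2: bits[2:6] width=4 -> value=6 (bin 0110); offset now 6 = byte 0 bit 6; 42 bits remain
Read 3: bits[6:13] width=7 -> value=119 (bin 1110111); offset now 13 = byte 1 bit 5; 35 bits remain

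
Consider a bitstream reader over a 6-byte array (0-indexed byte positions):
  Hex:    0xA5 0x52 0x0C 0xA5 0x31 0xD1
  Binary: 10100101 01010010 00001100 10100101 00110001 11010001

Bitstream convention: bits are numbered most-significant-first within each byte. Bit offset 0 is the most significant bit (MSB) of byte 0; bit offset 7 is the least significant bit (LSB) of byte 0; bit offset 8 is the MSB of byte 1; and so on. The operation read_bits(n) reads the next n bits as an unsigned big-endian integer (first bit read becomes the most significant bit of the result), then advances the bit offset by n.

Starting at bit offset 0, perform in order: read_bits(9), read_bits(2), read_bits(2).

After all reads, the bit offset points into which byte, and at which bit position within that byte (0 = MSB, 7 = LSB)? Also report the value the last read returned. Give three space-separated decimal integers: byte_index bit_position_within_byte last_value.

Answer: 1 5 2

Derivation:
Read 1: bits[0:9] width=9 -> value=330 (bin 101001010); offset now 9 = byte 1 bit 1; 39 bits remain
Read 2: bits[9:11] width=2 -> value=2 (bin 10); offset now 11 = byte 1 bit 3; 37 bits remain
Read 3: bits[11:13] width=2 -> value=2 (bin 10); offset now 13 = byte 1 bit 5; 35 bits remain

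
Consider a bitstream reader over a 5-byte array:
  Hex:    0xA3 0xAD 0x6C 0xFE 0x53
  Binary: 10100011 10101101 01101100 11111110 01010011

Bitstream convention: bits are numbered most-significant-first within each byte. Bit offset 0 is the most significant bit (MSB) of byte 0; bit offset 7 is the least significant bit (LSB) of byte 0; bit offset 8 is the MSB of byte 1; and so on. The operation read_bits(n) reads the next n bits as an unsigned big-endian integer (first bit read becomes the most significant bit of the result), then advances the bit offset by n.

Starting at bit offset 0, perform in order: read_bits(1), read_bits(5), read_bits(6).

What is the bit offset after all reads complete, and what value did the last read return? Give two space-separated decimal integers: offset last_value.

Read 1: bits[0:1] width=1 -> value=1 (bin 1); offset now 1 = byte 0 bit 1; 39 bits remain
Read 2: bits[1:6] width=5 -> value=8 (bin 01000); offset now 6 = byte 0 bit 6; 34 bits remain
Read 3: bits[6:12] width=6 -> value=58 (bin 111010); offset now 12 = byte 1 bit 4; 28 bits remain

Answer: 12 58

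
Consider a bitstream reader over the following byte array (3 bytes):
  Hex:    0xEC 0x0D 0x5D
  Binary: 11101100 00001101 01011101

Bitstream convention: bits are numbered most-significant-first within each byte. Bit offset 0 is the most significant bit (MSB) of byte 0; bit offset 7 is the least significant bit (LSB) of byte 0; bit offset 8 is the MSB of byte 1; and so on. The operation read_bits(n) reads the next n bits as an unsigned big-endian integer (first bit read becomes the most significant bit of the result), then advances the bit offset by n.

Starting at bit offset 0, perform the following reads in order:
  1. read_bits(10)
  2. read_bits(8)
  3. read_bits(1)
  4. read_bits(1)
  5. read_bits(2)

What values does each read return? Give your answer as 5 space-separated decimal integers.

Read 1: bits[0:10] width=10 -> value=944 (bin 1110110000); offset now 10 = byte 1 bit 2; 14 bits remain
Read 2: bits[10:18] width=8 -> value=53 (bin 00110101); offset now 18 = byte 2 bit 2; 6 bits remain
Read 3: bits[18:19] width=1 -> value=0 (bin 0); offset now 19 = byte 2 bit 3; 5 bits remain
Read 4: bits[19:20] width=1 -> value=1 (bin 1); offset now 20 = byte 2 bit 4; 4 bits remain
Read 5: bits[20:22] width=2 -> value=3 (bin 11); offset now 22 = byte 2 bit 6; 2 bits remain

Answer: 944 53 0 1 3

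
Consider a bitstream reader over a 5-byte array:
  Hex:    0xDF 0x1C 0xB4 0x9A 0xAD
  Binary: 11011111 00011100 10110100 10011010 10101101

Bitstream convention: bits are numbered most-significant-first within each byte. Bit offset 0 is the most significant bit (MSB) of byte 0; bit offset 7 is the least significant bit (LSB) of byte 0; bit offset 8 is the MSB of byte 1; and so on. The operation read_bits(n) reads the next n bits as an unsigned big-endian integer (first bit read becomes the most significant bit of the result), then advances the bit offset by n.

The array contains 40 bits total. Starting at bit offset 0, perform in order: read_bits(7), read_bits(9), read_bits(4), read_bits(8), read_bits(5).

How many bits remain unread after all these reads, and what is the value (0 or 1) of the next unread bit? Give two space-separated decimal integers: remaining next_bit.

Answer: 7 0

Derivation:
Read 1: bits[0:7] width=7 -> value=111 (bin 1101111); offset now 7 = byte 0 bit 7; 33 bits remain
Read 2: bits[7:16] width=9 -> value=284 (bin 100011100); offset now 16 = byte 2 bit 0; 24 bits remain
Read 3: bits[16:20] width=4 -> value=11 (bin 1011); offset now 20 = byte 2 bit 4; 20 bits remain
Read 4: bits[20:28] width=8 -> value=73 (bin 01001001); offset now 28 = byte 3 bit 4; 12 bits remain
Read 5: bits[28:33] width=5 -> value=21 (bin 10101); offset now 33 = byte 4 bit 1; 7 bits remain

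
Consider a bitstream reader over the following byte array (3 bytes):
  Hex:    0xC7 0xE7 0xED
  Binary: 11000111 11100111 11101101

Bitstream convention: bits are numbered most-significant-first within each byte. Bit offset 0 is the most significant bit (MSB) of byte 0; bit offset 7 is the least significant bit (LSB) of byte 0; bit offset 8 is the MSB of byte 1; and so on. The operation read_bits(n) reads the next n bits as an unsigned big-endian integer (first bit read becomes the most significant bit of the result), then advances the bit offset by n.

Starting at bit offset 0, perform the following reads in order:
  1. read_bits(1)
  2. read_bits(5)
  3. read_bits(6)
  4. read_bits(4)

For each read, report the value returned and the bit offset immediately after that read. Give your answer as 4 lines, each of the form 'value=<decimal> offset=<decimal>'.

Read 1: bits[0:1] width=1 -> value=1 (bin 1); offset now 1 = byte 0 bit 1; 23 bits remain
Read 2: bits[1:6] width=5 -> value=17 (bin 10001); offset now 6 = byte 0 bit 6; 18 bits remain
Read 3: bits[6:12] width=6 -> value=62 (bin 111110); offset now 12 = byte 1 bit 4; 12 bits remain
Read 4: bits[12:16] width=4 -> value=7 (bin 0111); offset now 16 = byte 2 bit 0; 8 bits remain

Answer: value=1 offset=1
value=17 offset=6
value=62 offset=12
value=7 offset=16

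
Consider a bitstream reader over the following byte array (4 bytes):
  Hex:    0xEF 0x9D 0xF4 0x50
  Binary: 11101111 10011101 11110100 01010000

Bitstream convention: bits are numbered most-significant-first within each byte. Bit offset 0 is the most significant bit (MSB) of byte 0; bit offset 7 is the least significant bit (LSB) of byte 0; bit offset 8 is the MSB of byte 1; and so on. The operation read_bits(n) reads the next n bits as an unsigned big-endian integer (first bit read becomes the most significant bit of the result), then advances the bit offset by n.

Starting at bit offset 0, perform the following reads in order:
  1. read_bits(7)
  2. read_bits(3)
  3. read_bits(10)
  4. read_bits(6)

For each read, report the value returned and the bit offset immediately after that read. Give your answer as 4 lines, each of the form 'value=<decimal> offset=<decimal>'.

Read 1: bits[0:7] width=7 -> value=119 (bin 1110111); offset now 7 = byte 0 bit 7; 25 bits remain
Read 2: bits[7:10] width=3 -> value=6 (bin 110); offset now 10 = byte 1 bit 2; 22 bits remain
Read 3: bits[10:20] width=10 -> value=479 (bin 0111011111); offset now 20 = byte 2 bit 4; 12 bits remain
Read 4: bits[20:26] width=6 -> value=17 (bin 010001); offset now 26 = byte 3 bit 2; 6 bits remain

Answer: value=119 offset=7
value=6 offset=10
value=479 offset=20
value=17 offset=26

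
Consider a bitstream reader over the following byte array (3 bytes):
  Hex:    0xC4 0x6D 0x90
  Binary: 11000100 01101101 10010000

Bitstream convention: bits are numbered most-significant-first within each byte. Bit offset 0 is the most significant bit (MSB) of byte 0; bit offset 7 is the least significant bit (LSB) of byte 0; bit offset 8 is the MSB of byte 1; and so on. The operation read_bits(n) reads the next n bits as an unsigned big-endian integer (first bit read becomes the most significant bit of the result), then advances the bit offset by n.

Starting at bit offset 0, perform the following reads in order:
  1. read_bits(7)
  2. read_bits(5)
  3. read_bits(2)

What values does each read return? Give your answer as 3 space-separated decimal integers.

Answer: 98 6 3

Derivation:
Read 1: bits[0:7] width=7 -> value=98 (bin 1100010); offset now 7 = byte 0 bit 7; 17 bits remain
Read 2: bits[7:12] width=5 -> value=6 (bin 00110); offset now 12 = byte 1 bit 4; 12 bits remain
Read 3: bits[12:14] width=2 -> value=3 (bin 11); offset now 14 = byte 1 bit 6; 10 bits remain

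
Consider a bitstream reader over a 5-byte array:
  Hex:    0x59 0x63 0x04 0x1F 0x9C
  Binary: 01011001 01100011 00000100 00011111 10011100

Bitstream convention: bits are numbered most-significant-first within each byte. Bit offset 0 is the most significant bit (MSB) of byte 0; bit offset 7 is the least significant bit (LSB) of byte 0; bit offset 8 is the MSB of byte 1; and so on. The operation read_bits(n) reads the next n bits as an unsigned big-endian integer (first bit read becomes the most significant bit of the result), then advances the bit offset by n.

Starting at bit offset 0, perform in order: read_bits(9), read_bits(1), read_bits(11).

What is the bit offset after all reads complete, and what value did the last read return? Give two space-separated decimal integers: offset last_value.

Read 1: bits[0:9] width=9 -> value=178 (bin 010110010); offset now 9 = byte 1 bit 1; 31 bits remain
Read 2: bits[9:10] width=1 -> value=1 (bin 1); offset now 10 = byte 1 bit 2; 30 bits remain
Read 3: bits[10:21] width=11 -> value=1120 (bin 10001100000); offset now 21 = byte 2 bit 5; 19 bits remain

Answer: 21 1120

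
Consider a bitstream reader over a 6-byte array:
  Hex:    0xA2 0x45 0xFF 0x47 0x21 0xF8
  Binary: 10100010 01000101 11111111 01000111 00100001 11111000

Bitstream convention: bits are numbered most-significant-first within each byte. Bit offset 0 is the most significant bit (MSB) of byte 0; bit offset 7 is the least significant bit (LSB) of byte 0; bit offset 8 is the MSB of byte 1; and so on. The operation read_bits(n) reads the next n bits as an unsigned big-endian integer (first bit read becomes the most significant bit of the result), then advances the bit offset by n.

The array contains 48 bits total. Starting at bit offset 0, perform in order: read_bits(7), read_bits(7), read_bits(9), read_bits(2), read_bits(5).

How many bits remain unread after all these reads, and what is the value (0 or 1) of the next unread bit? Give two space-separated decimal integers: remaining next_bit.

Read 1: bits[0:7] width=7 -> value=81 (bin 1010001); offset now 7 = byte 0 bit 7; 41 bits remain
Read 2: bits[7:14] width=7 -> value=17 (bin 0010001); offset now 14 = byte 1 bit 6; 34 bits remain
Read 3: bits[14:23] width=9 -> value=255 (bin 011111111); offset now 23 = byte 2 bit 7; 25 bits remain
Read 4: bits[23:25] width=2 -> value=2 (bin 10); offset now 25 = byte 3 bit 1; 23 bits remain
Read 5: bits[25:30] width=5 -> value=17 (bin 10001); offset now 30 = byte 3 bit 6; 18 bits remain

Answer: 18 1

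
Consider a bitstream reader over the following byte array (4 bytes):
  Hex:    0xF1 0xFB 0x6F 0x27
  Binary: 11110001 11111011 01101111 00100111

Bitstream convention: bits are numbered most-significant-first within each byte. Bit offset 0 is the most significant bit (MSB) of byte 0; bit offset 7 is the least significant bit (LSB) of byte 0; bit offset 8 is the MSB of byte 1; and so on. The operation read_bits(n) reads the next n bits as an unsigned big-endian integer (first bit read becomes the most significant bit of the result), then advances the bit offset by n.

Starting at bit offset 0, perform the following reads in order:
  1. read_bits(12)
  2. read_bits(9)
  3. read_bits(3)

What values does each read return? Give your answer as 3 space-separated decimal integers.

Answer: 3871 365 7

Derivation:
Read 1: bits[0:12] width=12 -> value=3871 (bin 111100011111); offset now 12 = byte 1 bit 4; 20 bits remain
Read 2: bits[12:21] width=9 -> value=365 (bin 101101101); offset now 21 = byte 2 bit 5; 11 bits remain
Read 3: bits[21:24] width=3 -> value=7 (bin 111); offset now 24 = byte 3 bit 0; 8 bits remain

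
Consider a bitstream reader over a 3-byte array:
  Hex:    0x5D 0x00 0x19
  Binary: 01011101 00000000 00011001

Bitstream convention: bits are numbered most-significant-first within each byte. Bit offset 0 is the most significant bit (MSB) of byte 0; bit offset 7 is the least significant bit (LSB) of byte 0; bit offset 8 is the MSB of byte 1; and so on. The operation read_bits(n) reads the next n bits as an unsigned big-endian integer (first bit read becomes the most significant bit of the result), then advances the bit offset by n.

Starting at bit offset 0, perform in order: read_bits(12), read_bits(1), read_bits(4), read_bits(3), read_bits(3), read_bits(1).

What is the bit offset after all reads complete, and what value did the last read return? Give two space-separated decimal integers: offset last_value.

Answer: 24 1

Derivation:
Read 1: bits[0:12] width=12 -> value=1488 (bin 010111010000); offset now 12 = byte 1 bit 4; 12 bits remain
Read 2: bits[12:13] width=1 -> value=0 (bin 0); offset now 13 = byte 1 bit 5; 11 bits remain
Read 3: bits[13:17] width=4 -> value=0 (bin 0000); offset now 17 = byte 2 bit 1; 7 bits remain
Read 4: bits[17:20] width=3 -> value=1 (bin 001); offset now 20 = byte 2 bit 4; 4 bits remain
Read 5: bits[20:23] width=3 -> value=4 (bin 100); offset now 23 = byte 2 bit 7; 1 bits remain
Read 6: bits[23:24] width=1 -> value=1 (bin 1); offset now 24 = byte 3 bit 0; 0 bits remain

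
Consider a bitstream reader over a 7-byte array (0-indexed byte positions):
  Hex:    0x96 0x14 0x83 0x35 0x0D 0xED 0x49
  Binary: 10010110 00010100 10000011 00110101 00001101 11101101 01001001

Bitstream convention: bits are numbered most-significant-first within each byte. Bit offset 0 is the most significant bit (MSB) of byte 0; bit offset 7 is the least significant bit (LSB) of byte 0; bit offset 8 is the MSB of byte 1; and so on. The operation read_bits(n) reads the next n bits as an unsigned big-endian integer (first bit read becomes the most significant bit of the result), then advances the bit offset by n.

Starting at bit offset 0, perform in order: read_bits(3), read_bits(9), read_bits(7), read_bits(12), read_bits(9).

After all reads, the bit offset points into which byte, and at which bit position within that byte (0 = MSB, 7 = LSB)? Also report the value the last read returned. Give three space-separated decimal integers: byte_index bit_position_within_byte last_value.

Read 1: bits[0:3] width=3 -> value=4 (bin 100); offset now 3 = byte 0 bit 3; 53 bits remain
Read 2: bits[3:12] width=9 -> value=353 (bin 101100001); offset now 12 = byte 1 bit 4; 44 bits remain
Read 3: bits[12:19] width=7 -> value=36 (bin 0100100); offset now 19 = byte 2 bit 3; 37 bits remain
Read 4: bits[19:31] width=12 -> value=410 (bin 000110011010); offset now 31 = byte 3 bit 7; 25 bits remain
Read 5: bits[31:40] width=9 -> value=269 (bin 100001101); offset now 40 = byte 5 bit 0; 16 bits remain

Answer: 5 0 269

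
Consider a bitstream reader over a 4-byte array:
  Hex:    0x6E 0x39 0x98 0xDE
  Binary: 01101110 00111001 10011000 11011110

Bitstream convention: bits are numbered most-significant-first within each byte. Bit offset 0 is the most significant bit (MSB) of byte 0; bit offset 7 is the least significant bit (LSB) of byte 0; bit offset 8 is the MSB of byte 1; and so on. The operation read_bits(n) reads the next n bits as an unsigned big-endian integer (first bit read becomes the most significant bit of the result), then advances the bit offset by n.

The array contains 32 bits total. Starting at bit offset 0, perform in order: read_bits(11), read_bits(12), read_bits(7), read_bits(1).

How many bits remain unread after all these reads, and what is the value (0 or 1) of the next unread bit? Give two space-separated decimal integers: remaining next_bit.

Answer: 1 0

Derivation:
Read 1: bits[0:11] width=11 -> value=881 (bin 01101110001); offset now 11 = byte 1 bit 3; 21 bits remain
Read 2: bits[11:23] width=12 -> value=3276 (bin 110011001100); offset now 23 = byte 2 bit 7; 9 bits remain
Read 3: bits[23:30] width=7 -> value=55 (bin 0110111); offset now 30 = byte 3 bit 6; 2 bits remain
Read 4: bits[30:31] width=1 -> value=1 (bin 1); offset now 31 = byte 3 bit 7; 1 bits remain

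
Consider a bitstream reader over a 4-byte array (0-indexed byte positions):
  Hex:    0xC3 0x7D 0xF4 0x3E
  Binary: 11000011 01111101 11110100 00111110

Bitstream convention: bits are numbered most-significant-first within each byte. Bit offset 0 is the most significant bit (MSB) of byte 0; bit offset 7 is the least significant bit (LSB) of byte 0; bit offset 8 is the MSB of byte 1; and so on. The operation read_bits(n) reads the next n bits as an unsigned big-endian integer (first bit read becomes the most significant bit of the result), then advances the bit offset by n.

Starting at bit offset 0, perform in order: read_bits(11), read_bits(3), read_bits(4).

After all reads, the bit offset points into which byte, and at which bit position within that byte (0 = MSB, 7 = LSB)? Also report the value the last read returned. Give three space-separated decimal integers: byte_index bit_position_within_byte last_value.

Answer: 2 2 7

Derivation:
Read 1: bits[0:11] width=11 -> value=1563 (bin 11000011011); offset now 11 = byte 1 bit 3; 21 bits remain
Read 2: bits[11:14] width=3 -> value=7 (bin 111); offset now 14 = byte 1 bit 6; 18 bits remain
Read 3: bits[14:18] width=4 -> value=7 (bin 0111); offset now 18 = byte 2 bit 2; 14 bits remain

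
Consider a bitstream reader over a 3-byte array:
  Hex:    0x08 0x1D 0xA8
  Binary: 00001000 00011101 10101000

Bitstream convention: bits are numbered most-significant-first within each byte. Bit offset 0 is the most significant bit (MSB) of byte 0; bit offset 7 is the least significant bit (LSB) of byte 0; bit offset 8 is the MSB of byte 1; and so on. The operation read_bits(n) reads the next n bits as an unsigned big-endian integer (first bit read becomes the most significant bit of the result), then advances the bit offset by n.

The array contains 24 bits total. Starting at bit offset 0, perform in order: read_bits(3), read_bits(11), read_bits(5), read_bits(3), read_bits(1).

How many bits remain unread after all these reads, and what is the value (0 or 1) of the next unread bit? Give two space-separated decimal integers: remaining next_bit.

Answer: 1 0

Derivation:
Read 1: bits[0:3] width=3 -> value=0 (bin 000); offset now 3 = byte 0 bit 3; 21 bits remain
Read 2: bits[3:14] width=11 -> value=519 (bin 01000000111); offset now 14 = byte 1 bit 6; 10 bits remain
Read 3: bits[14:19] width=5 -> value=13 (bin 01101); offset now 19 = byte 2 bit 3; 5 bits remain
Read 4: bits[19:22] width=3 -> value=2 (bin 010); offset now 22 = byte 2 bit 6; 2 bits remain
Read 5: bits[22:23] width=1 -> value=0 (bin 0); offset now 23 = byte 2 bit 7; 1 bits remain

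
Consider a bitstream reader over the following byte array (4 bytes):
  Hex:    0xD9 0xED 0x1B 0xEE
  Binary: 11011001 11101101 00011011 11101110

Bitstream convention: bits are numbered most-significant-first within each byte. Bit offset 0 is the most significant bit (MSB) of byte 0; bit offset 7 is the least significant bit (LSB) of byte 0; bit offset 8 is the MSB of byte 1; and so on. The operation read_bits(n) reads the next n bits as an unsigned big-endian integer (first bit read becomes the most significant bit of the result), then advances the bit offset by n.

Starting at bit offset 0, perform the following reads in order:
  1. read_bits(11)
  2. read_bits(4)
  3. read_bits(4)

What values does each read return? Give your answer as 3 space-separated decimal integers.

Read 1: bits[0:11] width=11 -> value=1743 (bin 11011001111); offset now 11 = byte 1 bit 3; 21 bits remain
Read 2: bits[11:15] width=4 -> value=6 (bin 0110); offset now 15 = byte 1 bit 7; 17 bits remain
Read 3: bits[15:19] width=4 -> value=8 (bin 1000); offset now 19 = byte 2 bit 3; 13 bits remain

Answer: 1743 6 8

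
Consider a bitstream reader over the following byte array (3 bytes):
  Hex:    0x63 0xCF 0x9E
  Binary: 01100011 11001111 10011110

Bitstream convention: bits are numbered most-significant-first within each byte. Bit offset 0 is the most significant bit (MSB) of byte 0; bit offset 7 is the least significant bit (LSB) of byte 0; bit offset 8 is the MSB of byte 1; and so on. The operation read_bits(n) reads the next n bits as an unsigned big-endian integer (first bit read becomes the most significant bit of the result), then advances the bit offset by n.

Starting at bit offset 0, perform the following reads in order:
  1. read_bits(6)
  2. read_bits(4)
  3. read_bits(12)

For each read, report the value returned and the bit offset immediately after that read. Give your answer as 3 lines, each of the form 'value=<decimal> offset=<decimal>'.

Answer: value=24 offset=6
value=15 offset=10
value=999 offset=22

Derivation:
Read 1: bits[0:6] width=6 -> value=24 (bin 011000); offset now 6 = byte 0 bit 6; 18 bits remain
Read 2: bits[6:10] width=4 -> value=15 (bin 1111); offset now 10 = byte 1 bit 2; 14 bits remain
Read 3: bits[10:22] width=12 -> value=999 (bin 001111100111); offset now 22 = byte 2 bit 6; 2 bits remain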